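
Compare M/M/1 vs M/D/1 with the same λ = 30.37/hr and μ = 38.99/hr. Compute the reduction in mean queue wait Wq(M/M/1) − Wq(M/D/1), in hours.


ρ = 30.37/38.99 = 0.7789
Wq(M/M/1) = ρ/(μ−λ) = 0.7789/8.62 = 0.09036 hr
Wq(M/D/1) = ρ/(2(μ−λ)) = 0.04518 hr
Savings = 0.09036 − 0.04518 = 0.04518 hr

Final: 0.04518 hr


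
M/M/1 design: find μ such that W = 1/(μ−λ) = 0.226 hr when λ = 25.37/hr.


W = 1/(μ−λ) ⇒ μ − λ = 1/W = 1/0.226 = 4.4248
μ = λ + 1/W = 25.37 + 4.4248 = 29.7948 per hr

Final: 29.7948 /hr


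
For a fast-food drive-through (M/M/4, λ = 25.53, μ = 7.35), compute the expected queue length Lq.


a = λ/μ = 3.4735; ρ = a/4 = 0.8684
P₀ = 0.015731
Lq = P₀·a^c·ρ / (c!·(1−ρ)²) = 0.015731·145.56397·0.8684/(24·0.01733)
= 4.78175

Final: 4.78175


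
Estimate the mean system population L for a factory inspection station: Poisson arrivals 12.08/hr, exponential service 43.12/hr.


ρ = λ/μ = 12.08/43.12 = 0.2801
L = ρ/(1−ρ) = 0.2801/(1 − 0.2801) = 0.2801/0.7199 = 0.3892

Final: 0.3892


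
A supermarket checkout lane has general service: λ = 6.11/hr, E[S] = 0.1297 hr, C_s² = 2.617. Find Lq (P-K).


ρ = λ·E[S] = 6.11·0.1297 = 0.7925
Lq = ρ²(1+C_s²)/(2(1−ρ)) = 0.6280·(1+2.617)/(2·0.2075)
= 0.6280·3.6170/0.4151 = 5.47260

Final: 5.47260


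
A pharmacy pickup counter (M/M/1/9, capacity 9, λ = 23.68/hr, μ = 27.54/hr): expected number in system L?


ρ = 23.68/27.54 = 0.8598
L = ρ[1 − (K+1)ρ^K + Kρ^(K+1)] / [(1−ρ)(1−ρ^(K+1))]
Numerator: 0.8598·(1 − 10·0.256897 + 9·0.220891) = 0.360309
Denominator: (0.1402)·(0.779109) = 0.109200
L = 0.360309/0.109200 = 3.2995

Final: 3.2995


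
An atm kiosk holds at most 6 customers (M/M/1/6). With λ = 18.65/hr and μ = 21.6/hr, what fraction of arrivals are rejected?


ρ = λ/μ = 18.65/21.6 = 0.8634
P_K = (1−ρ)ρ^K/(1−ρ^(K+1)) = (0.1366·0.414334)/(1 − 0.357747)
= 0.056587/0.642253 = 0.088107

Final: 0.088107


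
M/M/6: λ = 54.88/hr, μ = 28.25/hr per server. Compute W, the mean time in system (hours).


a = 1.9427; ρ = 0.3238; P₀ = 0.143145
Lq = P₀·a^c·ρ/(c!(1−ρ)²) = 0.007566
Wq = Lq/λ = 0.007566/54.88 = 0.0001379 hr
W = Wq + 1/μ = 0.0001379 + 0.03540 = 0.03554 hr

Final: 0.03554 hr


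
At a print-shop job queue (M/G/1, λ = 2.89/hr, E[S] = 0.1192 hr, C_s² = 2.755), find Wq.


ρ = λ·E[S] = 2.89·0.1192 = 0.3445
E[S²] = E[S]²(1+C_s²) = 0.1192²·(1+2.755) = 0.053353
Wq = λ·E[S²]/(2(1−ρ)) = 2.89·0.053353/(2·0.6555) = 0.11761 hr

Final: 0.11761 hr


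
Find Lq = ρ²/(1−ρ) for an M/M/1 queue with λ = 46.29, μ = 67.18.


ρ = 46.29/67.18 = 0.6890
Lq = ρ²/(1−ρ) = 0.4748/0.3110 = 1.5268

Final: 1.5268


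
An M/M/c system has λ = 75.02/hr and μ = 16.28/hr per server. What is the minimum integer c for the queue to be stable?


Stability requires cμ > λ ⇔ c > λ/μ.
λ/μ = 75.02/16.28 = 4.6081
Minimum integer c = ⌊4.6081⌋ + 1 = 5
Check: 5·16.28 = 81.40 > 75.02, while 4·16.28 = 65.12 ≤ 75.02

Final: 5 servers


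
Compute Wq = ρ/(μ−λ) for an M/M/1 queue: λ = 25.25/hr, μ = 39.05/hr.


ρ = 25.25/39.05 = 0.6466
Wq = ρ/(μ−λ) = 0.6466/(39.05 − 25.25) = 0.6466/13.80 = 0.04686 hr

Final: 0.04686 hr


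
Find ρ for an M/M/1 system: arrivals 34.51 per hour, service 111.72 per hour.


ρ = λ/μ = 34.51/111.72 = 0.3089

Final: 0.3089


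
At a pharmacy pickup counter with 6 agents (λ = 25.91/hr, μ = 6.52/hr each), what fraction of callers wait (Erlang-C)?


a = λ/μ = 3.9739; ρ = a/6 = 0.6623
P₀ = 0.017189 (from M/M/c formula)
C(c,a) = [a^c/(c!(1−ρ))]·P₀ = [3938.39166/(720·0.3377)]·0.017189
= 16.19878·0.017189 = 0.278434

Final: 0.278434


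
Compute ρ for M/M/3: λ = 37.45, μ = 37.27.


ρ = λ/(cμ) = 37.45/(3·37.27) = 37.45/111.81 = 0.3349

Final: 0.3349


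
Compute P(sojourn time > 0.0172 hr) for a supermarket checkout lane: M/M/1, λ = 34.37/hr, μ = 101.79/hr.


W ~ Exponential(μ−λ) for M/M/1.
μ − λ = 101.79 − 34.37 = 67.4200
P(W > t) = e^{−(μ−λ)t} = e^{−1.1596} = 0.313604

Final: 0.313604


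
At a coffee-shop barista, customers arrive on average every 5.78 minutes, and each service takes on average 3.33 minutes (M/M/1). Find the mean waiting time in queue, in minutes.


λ = 60/5.78 = 10.3806 /hr
μ = 60/3.33 = 18.0180 /hr
ρ = λ/μ = 10.3806/18.0180 = 0.5761
Wq = ρ/(μ−λ) = 0.5761/(18.0180−10.3806) = 0.07543 hr
In minutes: 0.07543·60 = 4.526 min

Final: 4.526 min


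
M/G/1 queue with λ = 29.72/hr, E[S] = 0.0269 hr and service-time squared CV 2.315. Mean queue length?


ρ = λ·E[S] = 29.72·0.0269 = 0.7995
Lq = ρ²(1+C_s²)/(2(1−ρ)) = 0.6391·(1+2.315)/(2·0.2005)
= 0.6391·3.3150/0.4011 = 5.28290

Final: 5.28290


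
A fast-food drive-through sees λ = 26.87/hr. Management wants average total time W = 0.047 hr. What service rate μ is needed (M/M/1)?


W = 1/(μ−λ) ⇒ μ − λ = 1/W = 1/0.047 = 21.2766
μ = λ + 1/W = 26.87 + 21.2766 = 48.1466 per hr

Final: 48.1466 /hr


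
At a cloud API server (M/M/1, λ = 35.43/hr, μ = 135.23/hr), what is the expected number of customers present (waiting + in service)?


ρ = λ/μ = 35.43/135.23 = 0.2620
L = ρ/(1−ρ) = 0.2620/(1 − 0.2620) = 0.2620/0.7380 = 0.3550

Final: 0.3550


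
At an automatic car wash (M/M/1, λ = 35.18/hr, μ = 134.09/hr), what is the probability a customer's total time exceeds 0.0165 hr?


W ~ Exponential(μ−λ) for M/M/1.
μ − λ = 134.09 − 35.18 = 98.9100
P(W > t) = e^{−(μ−λ)t} = e^{−1.6320} = 0.195535

Final: 0.195535


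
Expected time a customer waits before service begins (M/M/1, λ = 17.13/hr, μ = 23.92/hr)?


ρ = 17.13/23.92 = 0.7161
Wq = ρ/(μ−λ) = 0.7161/(23.92 − 17.13) = 0.7161/6.79 = 0.1055 hr

Final: 0.1055 hr


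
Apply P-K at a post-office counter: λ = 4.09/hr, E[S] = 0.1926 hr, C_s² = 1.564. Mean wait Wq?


ρ = λ·E[S] = 4.09·0.1926 = 0.7877
E[S²] = E[S]²(1+C_s²) = 0.1926²·(1+1.564) = 0.095111
Wq = λ·E[S²]/(2(1−ρ)) = 4.09·0.095111/(2·0.2123) = 0.91631 hr

Final: 0.91631 hr


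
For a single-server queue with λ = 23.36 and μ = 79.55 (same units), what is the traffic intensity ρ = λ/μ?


ρ = λ/μ = 23.36/79.55 = 0.2937

Final: 0.2937


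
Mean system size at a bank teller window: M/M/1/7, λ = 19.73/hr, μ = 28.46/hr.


ρ = 19.73/28.46 = 0.6933
L = ρ[1 − (K+1)ρ^K + Kρ^(K+1)] / [(1−ρ)(1−ρ^(K+1))]
Numerator: 0.6933·(1 − 8·0.076957 + 7·0.053350) = 0.525348
Denominator: (0.3067)·(0.946650) = 0.290381
L = 0.525348/0.290381 = 1.8092

Final: 1.8092


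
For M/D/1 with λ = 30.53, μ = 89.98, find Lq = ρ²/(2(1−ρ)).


ρ = 30.53/89.98 = 0.3393
M/D/1: Lq = ρ²/(2(1−ρ)) = 0.1151/(2·0.6607) = 0.08712

Final: 0.08712


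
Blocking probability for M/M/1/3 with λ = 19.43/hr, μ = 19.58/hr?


ρ = λ/μ = 19.43/19.58 = 0.9923
P_K = (1−ρ)ρ^K/(1−ρ^(K+1)) = (0.007661·0.977193)/(1 − 0.969707)
= 0.007486/0.030293 = 0.247124

Final: 0.247124


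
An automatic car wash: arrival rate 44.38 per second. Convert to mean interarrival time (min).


Mean interarrival time = 1/λ = 1/44.38 second = 0.02253 second
In minutes: 0.02253 × 0.0166667 = 0.0003755 min

Final: 0.0003755 min


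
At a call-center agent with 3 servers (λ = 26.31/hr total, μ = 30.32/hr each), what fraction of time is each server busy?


ρ = λ/(cμ) = 26.31/(3·30.32) = 26.31/90.96 = 0.2892

Final: 0.2892


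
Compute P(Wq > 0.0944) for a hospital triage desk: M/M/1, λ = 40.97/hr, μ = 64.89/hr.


ρ = 40.97/64.89 = 0.6314
P(Wq > t) = ρ·e^{−(μ−λ)t} = 0.6314·e^{−2.2580}
= 0.6314·0.104554 = 0.066013

Final: 0.066013


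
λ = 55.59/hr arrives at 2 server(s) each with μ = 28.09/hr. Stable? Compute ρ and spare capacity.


Total capacity cμ = 2·28.09 = 56.18/hr
ρ = λ/(cμ) = 55.59/56.18 = 0.9895
Stable ⇔ ρ < 1: YES
Spare capacity = cμ − λ = 56.18 − 55.59 = 0.59/hr

Final: ρ = 0.9895; stable; margin = 0.59/hr


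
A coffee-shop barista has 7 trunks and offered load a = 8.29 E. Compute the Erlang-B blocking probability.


B(c,a) = (a^c/c!) / Σ_{k=0}^{c} a^k/k!
a^7/7! = 533.889251
Σ terms (k=0..7): 1.00000 + 8.29000 + 34.36205 + 94.95380 + 196.79175 + 326.28072 + 450.81119 + 533.88925 = 1646.378752
B = 533.889251/1646.378752 = 0.324281

Final: 0.324281


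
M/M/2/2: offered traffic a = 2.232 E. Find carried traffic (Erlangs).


B(2,2.232) = 0.435253 (Erlang-B)
Carried load = a(1 − B) = 2.232·(1 − 0.435253) = 2.232·0.564747 = 1.2605 E

Final: 1.2605 Erlangs


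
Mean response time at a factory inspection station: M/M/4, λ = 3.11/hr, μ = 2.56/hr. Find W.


a = 1.2148; ρ = 0.3037; P₀ = 0.295689
Lq = P₀·a^c·ρ/(c!(1−ρ)²) = 0.01681
Wq = Lq/λ = 0.01681/3.11 = 0.005405 hr
W = Wq + 1/μ = 0.005405 + 0.39062 = 0.39603 hr

Final: 0.39603 hr


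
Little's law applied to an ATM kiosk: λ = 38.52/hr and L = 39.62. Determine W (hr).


W = L/λ = 39.62/38.52 = 1.0286 hr

Final: 1.0286 hr


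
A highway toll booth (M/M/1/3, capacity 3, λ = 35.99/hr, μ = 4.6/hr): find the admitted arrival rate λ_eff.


ρ = 7.8239; P_K = (1−ρ)ρ^3/(1−ρ^4) = 0.872420
λ_eff = λ(1 − P_K) = 35.99·(1 − 0.872420) = 35.99·0.127580 = 4.5916 /hr

Final: 4.5916 /hr


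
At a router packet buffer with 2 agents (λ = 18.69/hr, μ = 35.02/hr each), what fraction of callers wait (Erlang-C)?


a = λ/μ = 0.5337; ρ = a/2 = 0.2668
P₀ = 0.578722 (from M/M/c formula)
C(c,a) = [a^c/(c!(1−ρ))]·P₀ = [0.28483/(2·0.7332)]·0.578722
= 0.19425·0.578722 = 0.112417

Final: 0.112417


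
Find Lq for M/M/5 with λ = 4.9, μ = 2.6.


a = λ/μ = 1.8846; ρ = a/5 = 0.3769
P₀ = 0.151064
Lq = P₀·a^c·ρ / (c!·(1−ρ)²) = 0.151064·23.77462·0.3769/(120·0.38822)
= 0.02906

Final: 0.02906


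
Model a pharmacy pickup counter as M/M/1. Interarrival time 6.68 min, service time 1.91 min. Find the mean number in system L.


λ = 60/6.68 = 8.9820 /hr
μ = 60/1.91 = 31.4136 /hr
ρ = λ/μ = 8.9820/31.4136 = 0.2859
L = ρ/(1−ρ) = 0.2859/0.7141 = 0.4004

Final: 0.4004


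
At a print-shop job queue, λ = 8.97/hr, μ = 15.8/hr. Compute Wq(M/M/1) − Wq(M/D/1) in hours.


ρ = 8.97/15.8 = 0.5677
Wq(M/M/1) = ρ/(μ−λ) = 0.5677/6.83 = 0.08312 hr
Wq(M/D/1) = ρ/(2(μ−λ)) = 0.04156 hr
Savings = 0.08312 − 0.04156 = 0.04156 hr

Final: 0.04156 hr


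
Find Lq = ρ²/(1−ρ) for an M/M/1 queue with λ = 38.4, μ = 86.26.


ρ = 38.4/86.26 = 0.4452
Lq = ρ²/(1−ρ) = 0.1982/0.5548 = 0.3572

Final: 0.3572


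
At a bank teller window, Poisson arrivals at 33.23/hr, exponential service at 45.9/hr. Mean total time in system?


W = 1/(μ−λ) = 1/(45.9 − 33.23) = 1/12.67 = 0.07893 hr

Final: 0.07893 hr


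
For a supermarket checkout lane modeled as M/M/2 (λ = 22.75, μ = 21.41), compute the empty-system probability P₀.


a = λ/μ = 22.75/21.41 = 1.0626; ρ = a/c = 0.5313
Σ_{k=0}^{1} a^k/k! (terms k=0..1) = 1.00000 + 1.06259 = 2.06259
Tail: a^2/(2!(1−ρ)) = 1.12909/(2·0.4687) = 1.20448
P₀ = 1/(2.06259 + 1.20448) = 1/3.26707 = 0.306085

Final: 0.306085


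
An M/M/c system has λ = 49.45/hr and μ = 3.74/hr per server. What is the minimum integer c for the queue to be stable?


Stability requires cμ > λ ⇔ c > λ/μ.
λ/μ = 49.45/3.74 = 13.2219
Minimum integer c = ⌊13.2219⌋ + 1 = 14
Check: 14·3.74 = 52.36 > 49.45, while 13·3.74 = 48.62 ≤ 49.45

Final: 14 servers


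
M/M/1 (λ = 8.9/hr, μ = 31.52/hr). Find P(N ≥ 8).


ρ = 8.9/31.52 = 0.2824
P(N ≥ n) = ρ^n = 0.2824^8 = 0.00004040

Final: 0.00004040


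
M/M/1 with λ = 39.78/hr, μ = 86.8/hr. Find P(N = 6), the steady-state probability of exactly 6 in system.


ρ = 39.78/86.8 = 0.4583
P_n = (1−ρ)·ρ^n = (1 − 0.4583)·0.4583^6 = 0.5417·0.009266 = 0.005019

Final: 0.005019


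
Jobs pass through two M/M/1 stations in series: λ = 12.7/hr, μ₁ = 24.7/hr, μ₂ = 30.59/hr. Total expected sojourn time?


Each node sees arrival rate λ = 12.7/hr (tandem ⇒ throughput preserved).
W₁ = 1/(μ₁−λ) = 1/(24.7−12.7) = 0.08333 hr
W₂ = 1/(μ₂−λ) = 1/(30.59−12.7) = 0.05590 hr
W_total = W₁ + W₂ = 0.08333 + 0.05590 = 0.13923 hr

Final: 0.13923 hr


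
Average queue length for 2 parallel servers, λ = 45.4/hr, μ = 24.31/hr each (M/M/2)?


a = λ/μ = 1.8675; ρ = a/2 = 0.9338
P₀ = 0.034248
Lq = P₀·a^c·ρ / (c!·(1−ρ)²) = 0.034248·3.48772·0.9338/(2·0.004386)
= 12.71471

Final: 12.71471


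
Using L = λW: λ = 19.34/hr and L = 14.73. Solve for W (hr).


W = L/λ = 14.73/19.34 = 0.7616 hr

Final: 0.7616 hr


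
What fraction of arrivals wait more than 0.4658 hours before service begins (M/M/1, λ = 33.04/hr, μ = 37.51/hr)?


ρ = 33.04/37.51 = 0.8808
P(Wq > t) = ρ·e^{−(μ−λ)t} = 0.8808·e^{−2.0821}
= 0.8808·0.124665 = 0.109809

Final: 0.109809


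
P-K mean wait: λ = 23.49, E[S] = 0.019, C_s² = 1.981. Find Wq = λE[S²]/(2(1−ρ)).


ρ = λ·E[S] = 23.49·0.019 = 0.4463
E[S²] = E[S]²(1+C_s²) = 0.019²·(1+1.981) = 0.001076
Wq = λ·E[S²]/(2(1−ρ)) = 23.49·0.001076/(2·0.5537) = 0.02283 hr

Final: 0.02283 hr


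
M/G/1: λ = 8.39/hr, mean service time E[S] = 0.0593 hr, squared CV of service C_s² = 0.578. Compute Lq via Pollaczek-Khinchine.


ρ = λ·E[S] = 8.39·0.0593 = 0.4975
Lq = ρ²(1+C_s²)/(2(1−ρ)) = 0.2475·(1+0.578)/(2·0.5025)
= 0.2475·1.5780/1.0049 = 0.38868

Final: 0.38868


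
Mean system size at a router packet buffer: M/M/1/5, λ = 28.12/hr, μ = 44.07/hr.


ρ = 28.12/44.07 = 0.6381
L = ρ[1 − (K+1)ρ^K + Kρ^(K+1)] / [(1−ρ)(1−ρ^(K+1))]
Numerator: 0.6381·(1 − 6·0.105770 + 5·0.067489) = 0.448457
Denominator: (0.3619)·(0.932511) = 0.337498
L = 0.448457/0.337498 = 1.3288

Final: 1.3288


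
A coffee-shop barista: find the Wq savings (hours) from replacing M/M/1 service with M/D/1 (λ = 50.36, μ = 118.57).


ρ = 50.36/118.57 = 0.4247
Wq(M/M/1) = ρ/(μ−λ) = 0.4247/68.21 = 0.006227 hr
Wq(M/D/1) = ρ/(2(μ−λ)) = 0.003113 hr
Savings = 0.006227 − 0.003113 = 0.003113 hr

Final: 0.003113 hr


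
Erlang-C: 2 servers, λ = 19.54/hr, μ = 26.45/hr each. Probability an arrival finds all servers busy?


a = λ/μ = 0.7388; ρ = a/2 = 0.3694
P₀ = 0.460519 (from M/M/c formula)
C(c,a) = [a^c/(c!(1−ρ))]·P₀ = [0.54576/(2·0.6306)]·0.460519
= 0.43271·0.460519 = 0.199271

Final: 0.199271


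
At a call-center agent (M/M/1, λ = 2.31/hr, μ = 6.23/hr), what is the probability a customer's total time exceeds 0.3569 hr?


W ~ Exponential(μ−λ) for M/M/1.
μ − λ = 6.23 − 2.31 = 3.9200
P(W > t) = e^{−(μ−λ)t} = e^{−1.3990} = 0.246832

Final: 0.246832


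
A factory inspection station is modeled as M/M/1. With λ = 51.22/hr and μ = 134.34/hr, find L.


ρ = λ/μ = 51.22/134.34 = 0.3813
L = ρ/(1−ρ) = 0.3813/(1 − 0.3813) = 0.3813/0.6187 = 0.6162

Final: 0.6162


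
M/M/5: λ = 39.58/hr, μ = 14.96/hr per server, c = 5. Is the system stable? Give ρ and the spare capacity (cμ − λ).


Total capacity cμ = 5·14.96 = 74.80/hr
ρ = λ/(cμ) = 39.58/74.80 = 0.5291
Stable ⇔ ρ < 1: YES
Spare capacity = cμ − λ = 74.80 − 39.58 = 35.22/hr

Final: ρ = 0.5291; stable; margin = 35.22/hr


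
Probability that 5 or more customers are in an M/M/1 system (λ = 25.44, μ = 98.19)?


ρ = 25.44/98.19 = 0.2591
P(N ≥ n) = ρ^n = 0.2591^5 = 0.001167

Final: 0.001167


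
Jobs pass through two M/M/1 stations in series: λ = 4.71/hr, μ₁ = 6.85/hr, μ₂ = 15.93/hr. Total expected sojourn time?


Each node sees arrival rate λ = 4.71/hr (tandem ⇒ throughput preserved).
W₁ = 1/(μ₁−λ) = 1/(6.85−4.71) = 0.46729 hr
W₂ = 1/(μ₂−λ) = 1/(15.93−4.71) = 0.08913 hr
W_total = W₁ + W₂ = 0.46729 + 0.08913 = 0.55642 hr

Final: 0.55642 hr


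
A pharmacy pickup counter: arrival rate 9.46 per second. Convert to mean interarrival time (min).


Mean interarrival time = 1/λ = 1/9.46 second = 0.10571 second
In minutes: 0.10571 × 0.0166667 = 0.001762 min

Final: 0.001762 min


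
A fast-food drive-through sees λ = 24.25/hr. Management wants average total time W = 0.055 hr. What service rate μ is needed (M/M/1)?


W = 1/(μ−λ) ⇒ μ − λ = 1/W = 1/0.055 = 18.1818
μ = λ + 1/W = 24.25 + 18.1818 = 42.4318 per hr

Final: 42.4318 /hr


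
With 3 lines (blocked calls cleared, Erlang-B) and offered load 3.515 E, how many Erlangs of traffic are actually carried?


B(3,3.515) = 0.403671 (Erlang-B)
Carried load = a(1 − B) = 3.515·(1 − 0.403671) = 3.515·0.596329 = 2.0961 E

Final: 2.0961 Erlangs


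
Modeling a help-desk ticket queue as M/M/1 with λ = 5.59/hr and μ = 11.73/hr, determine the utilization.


ρ = λ/μ = 5.59/11.73 = 0.4766

Final: 0.4766


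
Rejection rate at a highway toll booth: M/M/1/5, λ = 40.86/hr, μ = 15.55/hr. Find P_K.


ρ = λ/μ = 40.86/15.55 = 2.6277
P_K = (1−ρ)ρ^K/(1−ρ^(K+1)) = (-1.6277·125.267914)/(1 − 329.160576)
= -203.892662/-328.160576 = 0.621320

Final: 0.621320


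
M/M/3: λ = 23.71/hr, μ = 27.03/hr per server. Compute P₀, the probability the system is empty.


a = λ/μ = 23.71/27.03 = 0.8772; ρ = a/c = 0.2924
Σ_{k=0}^{2} a^k/k! (terms k=0..2) = 1.00000 + 0.87717 + 0.38472 = 2.26189
Tail: a^3/(3!(1−ρ)) = 0.67493/(6·0.7076) = 0.15897
P₀ = 1/(2.26189 + 0.15897) = 1/2.42086 = 0.413077

Final: 0.413077


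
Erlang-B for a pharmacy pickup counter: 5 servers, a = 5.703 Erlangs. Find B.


B(c,a) = (a^c/c!) / Σ_{k=0}^{c} a^k/k!
a^5/5! = 50.273094
Σ terms (k=0..5): 1.00000 + 5.70300 + 16.26210 + 30.91426 + 44.07601 + 50.27309 = 148.228466
B = 50.273094/148.228466 = 0.339160

Final: 0.339160


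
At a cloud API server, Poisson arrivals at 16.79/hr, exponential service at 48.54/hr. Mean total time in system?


W = 1/(μ−λ) = 1/(48.54 − 16.79) = 1/31.75 = 0.03150 hr

Final: 0.03150 hr


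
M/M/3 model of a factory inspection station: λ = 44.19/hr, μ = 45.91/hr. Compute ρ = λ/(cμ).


ρ = λ/(cμ) = 44.19/(3·45.91) = 44.19/137.73 = 0.3208

Final: 0.3208


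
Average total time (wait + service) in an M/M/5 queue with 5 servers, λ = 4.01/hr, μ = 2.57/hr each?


a = 1.5603; ρ = 0.3121; P₀ = 0.209657
Lq = P₀·a^c·ρ/(c!(1−ρ)²) = 0.01065
Wq = Lq/λ = 0.01065/4.01 = 0.002657 hr
W = Wq + 1/μ = 0.002657 + 0.38911 = 0.39176 hr

Final: 0.39176 hr


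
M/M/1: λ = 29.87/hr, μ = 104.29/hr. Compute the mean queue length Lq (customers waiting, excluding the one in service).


ρ = 29.87/104.29 = 0.2864
Lq = ρ²/(1−ρ) = 0.08203/0.7136 = 0.1150

Final: 0.1150


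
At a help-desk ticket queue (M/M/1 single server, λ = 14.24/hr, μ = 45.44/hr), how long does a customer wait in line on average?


ρ = 14.24/45.44 = 0.3134
Wq = ρ/(μ−λ) = 0.3134/(45.44 − 14.24) = 0.3134/31.20 = 0.01004 hr

Final: 0.01004 hr


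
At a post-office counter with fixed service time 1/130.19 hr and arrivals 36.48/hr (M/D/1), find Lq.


ρ = 36.48/130.19 = 0.2802
M/D/1: Lq = ρ²/(2(1−ρ)) = 0.07852/(2·0.7198) = 0.05454

Final: 0.05454


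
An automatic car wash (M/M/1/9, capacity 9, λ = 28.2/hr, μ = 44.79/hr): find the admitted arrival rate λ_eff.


ρ = 0.6296; P_K = (1−ρ)ρ^9/(1−ρ^10) = 0.005815
λ_eff = λ(1 − P_K) = 28.2·(1 − 0.005815) = 28.2·0.994185 = 28.0360 /hr

Final: 28.0360 /hr


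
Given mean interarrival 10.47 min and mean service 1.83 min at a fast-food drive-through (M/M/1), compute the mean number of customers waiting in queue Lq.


λ = 60/10.47 = 5.7307 /hr
μ = 60/1.83 = 32.7869 /hr
ρ = λ/μ = 5.7307/32.7869 = 0.1748
Lq = ρ²/(1−ρ) = 0.03055/0.8252 = 0.03702

Final: 0.03702


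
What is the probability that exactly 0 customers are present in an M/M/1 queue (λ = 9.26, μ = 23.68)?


ρ = 9.26/23.68 = 0.3910
P_n = (1−ρ)·ρ^n = (1 − 0.3910)·0.3910^0 = 0.6090·1.000000 = 0.608953

Final: 0.608953


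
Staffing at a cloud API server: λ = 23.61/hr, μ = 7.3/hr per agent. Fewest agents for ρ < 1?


Stability requires cμ > λ ⇔ c > λ/μ.
λ/μ = 23.61/7.3 = 3.2342
Minimum integer c = ⌊3.2342⌋ + 1 = 4
Check: 4·7.3 = 29.20 > 23.61, while 3·7.3 = 21.90 ≤ 23.61

Final: 4 servers


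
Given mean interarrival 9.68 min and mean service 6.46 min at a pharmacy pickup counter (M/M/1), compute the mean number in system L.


λ = 60/9.68 = 6.1983 /hr
μ = 60/6.46 = 9.2879 /hr
ρ = λ/μ = 6.1983/9.2879 = 0.6674
L = ρ/(1−ρ) = 0.6674/0.3326 = 2.0062

Final: 2.0062


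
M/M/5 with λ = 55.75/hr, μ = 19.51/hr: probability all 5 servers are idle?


a = λ/μ = 55.75/19.51 = 2.8575; ρ = a/c = 0.5715
Σ_{k=0}^{4} a^k/k! (terms k=0..4) = 1.00000 + 2.85751 + 4.08268 + 3.88876 + 2.77804 = 14.60700
Tail: a^5/(5!(1−ρ)) = 190.51888/(120·0.4285) = 3.70517
P₀ = 1/(14.60700 + 3.70517) = 1/18.31216 = 0.054609

Final: 0.054609


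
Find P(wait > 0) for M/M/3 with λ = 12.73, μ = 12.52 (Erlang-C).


a = λ/μ = 1.0168; ρ = a/3 = 0.3389
P₀ = 0.357309 (from M/M/c formula)
C(c,a) = [a^c/(c!(1−ρ))]·P₀ = [1.05117/(6·0.6611)]·0.357309
= 0.26501·0.357309 = 0.094692

Final: 0.094692


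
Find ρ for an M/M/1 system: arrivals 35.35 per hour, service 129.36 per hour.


ρ = λ/μ = 35.35/129.36 = 0.2733

Final: 0.2733


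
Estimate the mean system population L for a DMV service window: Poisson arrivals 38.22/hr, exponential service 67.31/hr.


ρ = λ/μ = 38.22/67.31 = 0.5678
L = ρ/(1−ρ) = 0.5678/(1 − 0.5678) = 0.5678/0.4322 = 1.3139

Final: 1.3139


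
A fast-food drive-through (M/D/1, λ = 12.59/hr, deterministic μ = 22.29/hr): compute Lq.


ρ = 12.59/22.29 = 0.5648
M/D/1: Lq = ρ²/(2(1−ρ)) = 0.3190/(2·0.4352) = 0.36656

Final: 0.36656


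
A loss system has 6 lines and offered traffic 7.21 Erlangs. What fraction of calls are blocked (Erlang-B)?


B(c,a) = (a^c/c!) / Σ_{k=0}^{c} a^k/k!
a^6/6! = 195.109804
Σ terms (k=0..6): 1.00000 + 7.21000 + 25.99205 + 62.46756 + 112.59778 + 162.36599 + 195.10980 = 566.743186
B = 195.109804/566.743186 = 0.344265

Final: 0.344265


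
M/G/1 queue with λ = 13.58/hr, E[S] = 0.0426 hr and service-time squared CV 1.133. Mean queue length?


ρ = λ·E[S] = 13.58·0.0426 = 0.5785
Lq = ρ²(1+C_s²)/(2(1−ρ)) = 0.3347·(1+1.133)/(2·0.4215)
= 0.3347·2.1330/0.8430 = 0.84682

Final: 0.84682


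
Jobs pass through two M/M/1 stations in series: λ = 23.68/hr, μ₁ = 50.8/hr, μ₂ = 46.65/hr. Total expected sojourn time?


Each node sees arrival rate λ = 23.68/hr (tandem ⇒ throughput preserved).
W₁ = 1/(μ₁−λ) = 1/(50.8−23.68) = 0.03687 hr
W₂ = 1/(μ₂−λ) = 1/(46.65−23.68) = 0.04354 hr
W_total = W₁ + W₂ = 0.03687 + 0.04354 = 0.08041 hr

Final: 0.08041 hr


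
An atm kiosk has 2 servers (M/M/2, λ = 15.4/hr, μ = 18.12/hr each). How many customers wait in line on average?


a = λ/μ = 0.8499; ρ = a/2 = 0.4249
P₀ = 0.403563
Lq = P₀·a^c·ρ / (c!·(1−ρ)²) = 0.403563·0.72231·0.4249/(2·0.33069)
= 0.18729

Final: 0.18729


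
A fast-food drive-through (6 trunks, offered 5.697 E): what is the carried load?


B(6,5.697) = 0.243350 (Erlang-B)
Carried load = a(1 − B) = 5.697·(1 − 0.243350) = 5.697·0.756650 = 4.3106 E

Final: 4.3106 Erlangs


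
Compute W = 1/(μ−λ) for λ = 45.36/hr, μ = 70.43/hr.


W = 1/(μ−λ) = 1/(70.43 − 45.36) = 1/25.07 = 0.03989 hr

Final: 0.03989 hr


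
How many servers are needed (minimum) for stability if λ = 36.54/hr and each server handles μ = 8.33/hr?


Stability requires cμ > λ ⇔ c > λ/μ.
λ/μ = 36.54/8.33 = 4.3866
Minimum integer c = ⌊4.3866⌋ + 1 = 5
Check: 5·8.33 = 41.65 > 36.54, while 4·8.33 = 33.32 ≤ 36.54

Final: 5 servers


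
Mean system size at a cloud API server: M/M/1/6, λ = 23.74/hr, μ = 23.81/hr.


ρ = 23.74/23.81 = 0.9971
L = ρ[1 − (K+1)ρ^K + Kρ^(K+1)] / [(1−ρ)(1−ρ^(K+1))]
Numerator: 0.9971·(1 − 7·0.982489 + 6·0.979601) = 0.0001792
Denominator: (0.002940)·(0.020399) = 0.00005997
L = 0.0001792/0.00005997 = 2.9882

Final: 2.9882


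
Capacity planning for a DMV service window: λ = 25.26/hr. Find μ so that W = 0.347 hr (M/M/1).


W = 1/(μ−λ) ⇒ μ − λ = 1/W = 1/0.347 = 2.8818
μ = λ + 1/W = 25.26 + 2.8818 = 28.1418 per hr

Final: 28.1418 /hr


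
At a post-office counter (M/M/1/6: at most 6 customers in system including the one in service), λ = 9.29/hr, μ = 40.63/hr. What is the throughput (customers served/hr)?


ρ = 0.2286; P_K = (1−ρ)ρ^6/(1−ρ^7) = 0.0001102
λ_eff = λ(1 − P_K) = 9.29·(1 − 0.0001102) = 9.29·0.999890 = 9.2890 /hr

Final: 9.2890 /hr


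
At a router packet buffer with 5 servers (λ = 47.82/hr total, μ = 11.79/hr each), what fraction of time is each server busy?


ρ = λ/(cμ) = 47.82/(5·11.79) = 47.82/58.95 = 0.8112

Final: 0.8112


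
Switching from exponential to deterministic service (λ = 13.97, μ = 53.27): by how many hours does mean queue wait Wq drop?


ρ = 13.97/53.27 = 0.2622
Wq(M/M/1) = ρ/(μ−λ) = 0.2622/39.30 = 0.006673 hr
Wq(M/D/1) = ρ/(2(μ−λ)) = 0.003337 hr
Savings = 0.006673 − 0.003337 = 0.003337 hr

Final: 0.003337 hr


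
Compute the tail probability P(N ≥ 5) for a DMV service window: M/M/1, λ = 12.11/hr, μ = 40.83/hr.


ρ = 12.11/40.83 = 0.2966
P(N ≥ n) = ρ^n = 0.2966^5 = 0.002295

Final: 0.002295


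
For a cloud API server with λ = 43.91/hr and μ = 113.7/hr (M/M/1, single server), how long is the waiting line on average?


ρ = 43.91/113.7 = 0.3862
Lq = ρ²/(1−ρ) = 0.1491/0.6138 = 0.2430

Final: 0.2430


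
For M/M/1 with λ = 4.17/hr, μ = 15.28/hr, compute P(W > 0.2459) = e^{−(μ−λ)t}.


W ~ Exponential(μ−λ) for M/M/1.
μ − λ = 15.28 − 4.17 = 11.1100
P(W > t) = e^{−(μ−λ)t} = e^{−2.7319} = 0.065092

Final: 0.065092


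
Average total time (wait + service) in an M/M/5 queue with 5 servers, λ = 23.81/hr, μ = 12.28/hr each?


a = 1.9389; ρ = 0.3878; P₀ = 0.142951
Lq = P₀·a^c·ρ/(c!(1−ρ)²) = 0.03377
Wq = Lq/λ = 0.03377/23.81 = 0.001419 hr
W = Wq + 1/μ = 0.001419 + 0.08143 = 0.08285 hr

Final: 0.08285 hr


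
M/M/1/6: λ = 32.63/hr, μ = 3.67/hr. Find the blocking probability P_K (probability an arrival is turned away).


ρ = λ/μ = 32.63/3.67 = 8.8910
P_K = (1−ρ)ρ^K/(1−ρ^(K+1)) = (-7.8910·493976.236732)/(1 − 4391946.758741)
= -3897970.522008/-4391945.758741 = 0.887527

Final: 0.887527


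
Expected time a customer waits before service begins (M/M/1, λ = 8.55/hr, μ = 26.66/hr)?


ρ = 8.55/26.66 = 0.3207
Wq = ρ/(μ−λ) = 0.3207/(26.66 − 8.55) = 0.3207/18.11 = 0.01771 hr

Final: 0.01771 hr


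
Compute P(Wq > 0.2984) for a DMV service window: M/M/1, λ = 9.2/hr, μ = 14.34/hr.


ρ = 9.2/14.34 = 0.6416
P(Wq > t) = ρ·e^{−(μ−λ)t} = 0.6416·e^{−1.5338}
= 0.6416·0.215720 = 0.138397

Final: 0.138397


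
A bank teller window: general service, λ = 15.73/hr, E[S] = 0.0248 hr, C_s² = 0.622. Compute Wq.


ρ = λ·E[S] = 15.73·0.0248 = 0.3901
E[S²] = E[S]²(1+C_s²) = 0.0248²·(1+0.622) = 0.0009976
Wq = λ·E[S²]/(2(1−ρ)) = 15.73·0.0009976/(2·0.6099) = 0.01286 hr

Final: 0.01286 hr


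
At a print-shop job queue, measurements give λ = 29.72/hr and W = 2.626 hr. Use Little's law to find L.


L = λW = 29.72·2.626 = 78.0447

Final: 78.0447


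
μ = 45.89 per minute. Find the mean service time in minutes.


Mean service time = 1/μ = 1/45.89 minute = 0.02179 minute
In minutes: 0.02179 × 1 = 0.02179 min

Final: 0.02179 min


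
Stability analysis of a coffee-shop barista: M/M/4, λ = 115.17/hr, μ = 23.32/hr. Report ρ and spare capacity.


Total capacity cμ = 4·23.32 = 93.28/hr
ρ = λ/(cμ) = 115.17/93.28 = 1.2347
Stable ⇔ ρ < 1: NO
Spare capacity = cμ − λ = 93.28 − 115.17 = -21.89/hr

Final: ρ = 1.2347; unstable; margin = -21.89/hr


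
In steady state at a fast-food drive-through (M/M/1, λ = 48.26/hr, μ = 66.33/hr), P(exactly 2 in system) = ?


ρ = 48.26/66.33 = 0.7276
P_n = (1−ρ)·ρ^n = (1 − 0.7276)·0.7276^2 = 0.2724·0.529364 = 0.144212

Final: 0.144212


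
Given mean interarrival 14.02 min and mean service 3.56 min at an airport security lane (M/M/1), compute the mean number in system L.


λ = 60/14.02 = 4.2796 /hr
μ = 60/3.56 = 16.8539 /hr
ρ = λ/μ = 4.2796/16.8539 = 0.2539
L = ρ/(1−ρ) = 0.2539/0.7461 = 0.3403

Final: 0.3403


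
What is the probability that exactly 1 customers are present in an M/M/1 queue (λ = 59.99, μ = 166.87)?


ρ = 59.99/166.87 = 0.3595
P_n = (1−ρ)·ρ^n = (1 − 0.3595)·0.3595^1 = 0.6405·0.359501 = 0.230260

Final: 0.230260


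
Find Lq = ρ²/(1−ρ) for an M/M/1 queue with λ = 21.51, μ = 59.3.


ρ = 21.51/59.3 = 0.3627
Lq = ρ²/(1−ρ) = 0.1316/0.6373 = 0.2065

Final: 0.2065


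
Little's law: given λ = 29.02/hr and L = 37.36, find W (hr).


W = L/λ = 37.36/29.02 = 1.2874 hr

Final: 1.2874 hr


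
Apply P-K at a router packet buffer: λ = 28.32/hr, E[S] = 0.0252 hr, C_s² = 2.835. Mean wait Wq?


ρ = λ·E[S] = 28.32·0.0252 = 0.7137
E[S²] = E[S]²(1+C_s²) = 0.0252²·(1+2.835) = 0.002435
Wq = λ·E[S²]/(2(1−ρ)) = 28.32·0.002435/(2·0.2863) = 0.12044 hr

Final: 0.12044 hr


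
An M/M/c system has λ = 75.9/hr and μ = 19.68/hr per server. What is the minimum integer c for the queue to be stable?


Stability requires cμ > λ ⇔ c > λ/μ.
λ/μ = 75.9/19.68 = 3.8567
Minimum integer c = ⌊3.8567⌋ + 1 = 4
Check: 4·19.68 = 78.72 > 75.9, while 3·19.68 = 59.04 ≤ 75.9

Final: 4 servers


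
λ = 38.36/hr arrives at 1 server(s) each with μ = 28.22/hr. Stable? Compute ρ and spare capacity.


Total capacity cμ = 1·28.22 = 28.22/hr
ρ = λ/(cμ) = 38.36/28.22 = 1.3593
Stable ⇔ ρ < 1: NO
Spare capacity = cμ − λ = 28.22 − 38.36 = -10.14/hr

Final: ρ = 1.3593; unstable; margin = -10.14/hr


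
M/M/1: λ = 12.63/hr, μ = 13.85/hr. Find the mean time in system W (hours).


W = 1/(μ−λ) = 1/(13.85 − 12.63) = 1/1.22 = 0.8197 hr

Final: 0.8197 hr


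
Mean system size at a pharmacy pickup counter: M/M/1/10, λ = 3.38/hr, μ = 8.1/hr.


ρ = 3.38/8.1 = 0.4173
L = ρ[1 − (K+1)ρ^K + Kρ^(K+1)] / [(1−ρ)(1−ρ^(K+1))]
Numerator: 0.4173·(1 − 11·0.0001601 + 10·0.00006680) = 0.416828
Denominator: (0.5827)·(0.999933) = 0.582677
L = 0.416828/0.582677 = 0.7154

Final: 0.7154


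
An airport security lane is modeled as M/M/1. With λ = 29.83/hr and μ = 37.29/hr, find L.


ρ = λ/μ = 29.83/37.29 = 0.7999
L = ρ/(1−ρ) = 0.7999/(1 − 0.7999) = 0.7999/0.2001 = 3.9987

Final: 3.9987


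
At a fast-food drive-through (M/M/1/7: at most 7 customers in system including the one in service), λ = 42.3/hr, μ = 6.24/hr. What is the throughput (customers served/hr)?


ρ = 6.7788; P_K = (1−ρ)ρ^7/(1−ρ^8) = 0.852482
λ_eff = λ(1 − P_K) = 42.3·(1 − 0.852482) = 42.3·0.147518 = 6.2400 /hr

Final: 6.2400 /hr


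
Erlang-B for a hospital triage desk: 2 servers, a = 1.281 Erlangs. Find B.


B(c,a) = (a^c/c!) / Σ_{k=0}^{c} a^k/k!
a^2/2! = 0.820480
Σ terms (k=0..2): 1.00000 + 1.28100 + 0.82048 = 3.101481
B = 0.820480/3.101481 = 0.264545

Final: 0.264545


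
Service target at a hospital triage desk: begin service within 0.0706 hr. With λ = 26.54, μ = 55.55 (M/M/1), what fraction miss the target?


ρ = 26.54/55.55 = 0.4778
P(Wq > t) = ρ·e^{−(μ−λ)t} = 0.4778·e^{−2.0481}
= 0.4778·0.128979 = 0.061622

Final: 0.061622


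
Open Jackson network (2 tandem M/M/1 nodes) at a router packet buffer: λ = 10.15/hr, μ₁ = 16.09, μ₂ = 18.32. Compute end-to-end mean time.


Each node sees arrival rate λ = 10.15/hr (tandem ⇒ throughput preserved).
W₁ = 1/(μ₁−λ) = 1/(16.09−10.15) = 0.16835 hr
W₂ = 1/(μ₂−λ) = 1/(18.32−10.15) = 0.12240 hr
W_total = W₁ + W₂ = 0.16835 + 0.12240 = 0.29075 hr

Final: 0.29075 hr


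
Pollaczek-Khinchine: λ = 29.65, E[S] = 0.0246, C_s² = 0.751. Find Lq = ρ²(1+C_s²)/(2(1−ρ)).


ρ = λ·E[S] = 29.65·0.0246 = 0.7294
Lq = ρ²(1+C_s²)/(2(1−ρ)) = 0.5320·(1+0.751)/(2·0.2706)
= 0.5320·1.7510/0.5412 = 1.72120

Final: 1.72120


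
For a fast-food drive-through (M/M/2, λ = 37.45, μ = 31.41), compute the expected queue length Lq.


a = λ/μ = 1.1923; ρ = a/2 = 0.5961
P₀ = 0.253017
Lq = P₀·a^c·ρ / (c!·(1−ρ)²) = 0.253017·1.42157·0.5961/(2·0.16310)
= 0.65735

Final: 0.65735


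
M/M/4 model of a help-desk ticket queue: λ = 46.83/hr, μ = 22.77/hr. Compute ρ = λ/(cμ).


ρ = λ/(cμ) = 46.83/(4·22.77) = 46.83/91.08 = 0.5142

Final: 0.5142


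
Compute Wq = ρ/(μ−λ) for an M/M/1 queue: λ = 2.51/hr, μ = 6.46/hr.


ρ = 2.51/6.46 = 0.3885
Wq = ρ/(μ−λ) = 0.3885/(6.46 − 2.51) = 0.3885/3.95 = 0.09837 hr

Final: 0.09837 hr


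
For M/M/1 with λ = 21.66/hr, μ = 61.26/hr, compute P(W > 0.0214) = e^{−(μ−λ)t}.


W ~ Exponential(μ−λ) for M/M/1.
μ − λ = 61.26 − 21.66 = 39.6000
P(W > t) = e^{−(μ−λ)t} = e^{−0.8474} = 0.428511

Final: 0.428511


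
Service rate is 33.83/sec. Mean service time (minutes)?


Mean service time = 1/μ = 1/33.83 second = 0.02956 second
In minutes: 0.02956 × 0.0166667 = 0.0004927 min

Final: 0.0004927 min


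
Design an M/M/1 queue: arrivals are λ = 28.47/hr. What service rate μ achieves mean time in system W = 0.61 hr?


W = 1/(μ−λ) ⇒ μ − λ = 1/W = 1/0.61 = 1.6393
μ = λ + 1/W = 28.47 + 1.6393 = 30.1093 per hr

Final: 30.1093 /hr


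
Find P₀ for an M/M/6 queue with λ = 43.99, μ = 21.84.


a = λ/μ = 43.99/21.84 = 2.0142; ρ = a/c = 0.3357
Σ_{k=0}^{5} a^k/k! (terms k=0..5) = 1.00000 + 2.01419 + 2.02849 + 1.36192 + 0.68579 + 0.27626 = 7.36667
Tail: a^6/(6!(1−ρ)) = 66.77409/(720·0.6643) = 0.13961
P₀ = 1/(7.36667 + 0.13961) = 1/7.50627 = 0.133222

Final: 0.133222


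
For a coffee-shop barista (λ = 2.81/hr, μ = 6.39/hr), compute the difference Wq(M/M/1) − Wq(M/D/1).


ρ = 2.81/6.39 = 0.4397
Wq(M/M/1) = ρ/(μ−λ) = 0.4397/3.58 = 0.12284 hr
Wq(M/D/1) = ρ/(2(μ−λ)) = 0.06142 hr
Savings = 0.12284 − 0.06142 = 0.06142 hr

Final: 0.06142 hr


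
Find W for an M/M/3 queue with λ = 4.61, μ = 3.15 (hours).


a = 1.4635; ρ = 0.4878; P₀ = 0.219567
Lq = P₀·a^c·ρ/(c!(1−ρ)²) = 0.21332
Wq = Lq/λ = 0.21332/4.61 = 0.04627 hr
W = Wq + 1/μ = 0.04627 + 0.31746 = 0.36373 hr

Final: 0.36373 hr


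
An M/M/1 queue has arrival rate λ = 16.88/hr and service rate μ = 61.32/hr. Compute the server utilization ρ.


ρ = λ/μ = 16.88/61.32 = 0.2753

Final: 0.2753


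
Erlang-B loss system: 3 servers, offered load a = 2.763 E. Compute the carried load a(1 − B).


B(3,2.763) = 0.316840 (Erlang-B)
Carried load = a(1 − B) = 2.763·(1 − 0.316840) = 2.763·0.683160 = 1.8876 E

Final: 1.8876 Erlangs


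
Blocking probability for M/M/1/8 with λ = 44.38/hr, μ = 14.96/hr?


ρ = λ/μ = 44.38/14.96 = 2.9666
P_K = (1−ρ)ρ^K/(1−ρ^(K+1)) = (-1.9666·5998.541046)/(1 − 17795.137141)
= -11796.596095/-17794.137141 = 0.662948

Final: 0.662948


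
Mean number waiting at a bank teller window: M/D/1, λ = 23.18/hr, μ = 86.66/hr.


ρ = 23.18/86.66 = 0.2675
M/D/1: Lq = ρ²/(2(1−ρ)) = 0.07155/(2·0.7325) = 0.04884

Final: 0.04884


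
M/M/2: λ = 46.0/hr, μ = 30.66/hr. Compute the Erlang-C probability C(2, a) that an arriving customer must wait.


a = λ/μ = 1.5003; ρ = a/2 = 0.7502
P₀ = 0.142751 (from M/M/c formula)
C(c,a) = [a^c/(c!(1−ρ))]·P₀ = [2.25098/(2·0.2498)]·0.142751
= 4.50490·0.142751 = 0.643077

Final: 0.643077


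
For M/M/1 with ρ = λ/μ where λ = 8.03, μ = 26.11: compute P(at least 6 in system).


ρ = 8.03/26.11 = 0.3075
P(N ≥ n) = ρ^n = 0.3075^6 = 0.0008462

Final: 0.0008462


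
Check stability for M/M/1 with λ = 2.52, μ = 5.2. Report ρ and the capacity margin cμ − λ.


Total capacity cμ = 1·5.2 = 5.20/hr
ρ = λ/(cμ) = 2.52/5.20 = 0.4846
Stable ⇔ ρ < 1: YES
Spare capacity = cμ − λ = 5.20 − 2.52 = 2.68/hr

Final: ρ = 0.4846; stable; margin = 2.68/hr


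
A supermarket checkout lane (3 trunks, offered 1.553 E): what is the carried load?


B(3,1.553) = 0.142422 (Erlang-B)
Carried load = a(1 − B) = 1.553·(1 − 0.142422) = 1.553·0.857578 = 1.3318 E

Final: 1.3318 Erlangs


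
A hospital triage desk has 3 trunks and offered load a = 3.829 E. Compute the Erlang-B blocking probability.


B(c,a) = (a^c/c!) / Σ_{k=0}^{c} a^k/k!
a^3/3! = 9.356315
Σ terms (k=0..3): 1.00000 + 3.82900 + 7.33062 + 9.35632 = 21.515936
B = 9.356315/21.515936 = 0.434855

Final: 0.434855


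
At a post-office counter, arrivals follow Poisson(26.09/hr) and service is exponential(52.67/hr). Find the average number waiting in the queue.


ρ = 26.09/52.67 = 0.4953
Lq = ρ²/(1−ρ) = 0.2454/0.5047 = 0.4862

Final: 0.4862


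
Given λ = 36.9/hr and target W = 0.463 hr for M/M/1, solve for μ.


W = 1/(μ−λ) ⇒ μ − λ = 1/W = 1/0.463 = 2.1598
μ = λ + 1/W = 36.9 + 2.1598 = 39.0598 per hr

Final: 39.0598 /hr


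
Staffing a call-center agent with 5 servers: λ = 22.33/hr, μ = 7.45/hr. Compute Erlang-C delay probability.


a = λ/μ = 2.9973; ρ = a/5 = 0.5995
P₀ = 0.046787 (from M/M/c formula)
C(c,a) = [a^c/(c!(1−ρ))]·P₀ = [241.91470/(120·0.4005)]·0.046787
= 5.03313·0.046787 = 0.235487

Final: 0.235487


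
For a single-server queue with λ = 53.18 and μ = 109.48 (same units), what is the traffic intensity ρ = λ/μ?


ρ = λ/μ = 53.18/109.48 = 0.4858

Final: 0.4858


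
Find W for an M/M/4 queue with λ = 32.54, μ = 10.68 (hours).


a = 3.0468; ρ = 0.7617; P₀ = 0.035124
Lq = P₀·a^c·ρ/(c!(1−ρ)²) = 1.69174
Wq = Lq/λ = 1.69174/32.54 = 0.05199 hr
W = Wq + 1/μ = 0.05199 + 0.09363 = 0.14562 hr

Final: 0.14562 hr


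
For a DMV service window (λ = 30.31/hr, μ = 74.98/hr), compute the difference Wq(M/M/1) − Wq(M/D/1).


ρ = 30.31/74.98 = 0.4042
Wq(M/M/1) = ρ/(μ−λ) = 0.4042/44.67 = 0.009049 hr
Wq(M/D/1) = ρ/(2(μ−λ)) = 0.004525 hr
Savings = 0.009049 − 0.004525 = 0.004525 hr

Final: 0.004525 hr


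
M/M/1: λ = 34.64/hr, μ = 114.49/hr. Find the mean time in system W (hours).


W = 1/(μ−λ) = 1/(114.49 − 34.64) = 1/79.85 = 0.01252 hr

Final: 0.01252 hr


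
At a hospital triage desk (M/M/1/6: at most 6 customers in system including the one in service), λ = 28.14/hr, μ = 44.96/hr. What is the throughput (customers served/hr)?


ρ = 0.6259; P_K = (1−ρ)ρ^6/(1−ρ^7) = 0.023369
λ_eff = λ(1 − P_K) = 28.14·(1 − 0.023369) = 28.14·0.976631 = 27.4824 /hr

Final: 27.4824 /hr


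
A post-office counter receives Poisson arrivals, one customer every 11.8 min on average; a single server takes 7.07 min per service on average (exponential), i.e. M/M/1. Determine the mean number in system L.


λ = 60/11.8 = 5.0847 /hr
μ = 60/7.07 = 8.4866 /hr
ρ = λ/μ = 5.0847/8.4866 = 0.5992
L = ρ/(1−ρ) = 0.5992/0.4008 = 1.4947

Final: 1.4947


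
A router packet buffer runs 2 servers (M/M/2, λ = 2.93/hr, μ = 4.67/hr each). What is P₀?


a = λ/μ = 2.93/4.67 = 0.6274; ρ = a/c = 0.3137
Σ_{k=0}^{1} a^k/k! (terms k=0..1) = 1.00000 + 0.62741 = 1.62741
Tail: a^2/(2!(1−ρ)) = 0.39364/(2·0.6863) = 0.28679
P₀ = 1/(1.62741 + 0.28679) = 1/1.91420 = 0.522412

Final: 0.522412


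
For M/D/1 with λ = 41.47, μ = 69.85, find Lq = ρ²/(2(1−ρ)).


ρ = 41.47/69.85 = 0.5937
M/D/1: Lq = ρ²/(2(1−ρ)) = 0.3525/(2·0.4063) = 0.43377

Final: 0.43377


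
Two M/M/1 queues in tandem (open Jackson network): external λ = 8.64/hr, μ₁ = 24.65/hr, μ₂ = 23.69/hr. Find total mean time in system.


Each node sees arrival rate λ = 8.64/hr (tandem ⇒ throughput preserved).
W₁ = 1/(μ₁−λ) = 1/(24.65−8.64) = 0.06246 hr
W₂ = 1/(μ₂−λ) = 1/(23.69−8.64) = 0.06645 hr
W_total = W₁ + W₂ = 0.06246 + 0.06645 = 0.12891 hr

Final: 0.12891 hr
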